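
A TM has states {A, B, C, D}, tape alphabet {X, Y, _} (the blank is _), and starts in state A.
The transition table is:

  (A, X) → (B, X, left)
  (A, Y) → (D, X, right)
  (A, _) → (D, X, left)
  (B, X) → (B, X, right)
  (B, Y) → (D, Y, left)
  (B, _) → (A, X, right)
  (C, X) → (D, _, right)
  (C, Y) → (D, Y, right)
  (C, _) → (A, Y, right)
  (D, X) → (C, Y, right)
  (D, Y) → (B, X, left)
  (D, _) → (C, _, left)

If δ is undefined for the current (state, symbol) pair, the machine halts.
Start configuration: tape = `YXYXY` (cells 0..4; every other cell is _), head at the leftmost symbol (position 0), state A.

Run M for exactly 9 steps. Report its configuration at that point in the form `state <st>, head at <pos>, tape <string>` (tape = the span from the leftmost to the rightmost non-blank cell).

state=A head=0 tape=[Y]XYXY_   (A,Y)→(D,X,right)
state=D head=1 tape=X[X]YXY_   (D,X)→(C,Y,right)
state=C head=2 tape=XY[Y]XY_   (C,Y)→(D,Y,right)
state=D head=3 tape=XYY[X]Y_   (D,X)→(C,Y,right)
state=C head=4 tape=XYYY[Y]_   (C,Y)→(D,Y,right)
state=D head=5 tape=XYYYY[_]   (D,_)→(C,_,left)
state=C head=4 tape=XYYY[Y]_   (C,Y)→(D,Y,right)
state=D head=5 tape=XYYYY[_]   (D,_)→(C,_,left)
state=C head=4 tape=XYYY[Y]_   (C,Y)→(D,Y,right)
state=D head=5 tape=XYYYY[_]
After 9 steps: state D, head at 5, tape XYYYY.

state D, head at 5, tape XYYYY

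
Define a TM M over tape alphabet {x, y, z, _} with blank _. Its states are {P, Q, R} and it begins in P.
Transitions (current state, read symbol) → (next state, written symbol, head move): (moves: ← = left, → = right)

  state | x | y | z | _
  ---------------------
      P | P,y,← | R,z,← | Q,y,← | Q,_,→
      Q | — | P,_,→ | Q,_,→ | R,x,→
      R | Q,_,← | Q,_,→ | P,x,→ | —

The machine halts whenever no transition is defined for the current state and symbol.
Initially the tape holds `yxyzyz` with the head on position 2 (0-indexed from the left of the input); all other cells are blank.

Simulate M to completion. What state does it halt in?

R

P | yx[y]zyz__   read y → write z, move ←, go to R
R | y[x]zzyz__   read x → write _, move ←, go to Q
Q | [y]_zzyz__   read y → write _, move →, go to P
P | _[_]zzyz__   read _ → write _, move →, go to Q
Q | __[z]zyz__   read z → write _, move →, go to Q
Q | ___[z]yz__   read z → write _, move →, go to Q
Q | ____[y]z__   read y → write _, move →, go to P
P | _____[z]__   read z → write y, move ←, go to Q
Q | ____[_]y__   read _ → write x, move →, go to R
R | ____x[y]__   read y → write _, move →, go to Q
Q | ____x_[_]_   read _ → write x, move →, go to R
R | ____x_x[_]
No transition is defined for (R, _); M halts in state R.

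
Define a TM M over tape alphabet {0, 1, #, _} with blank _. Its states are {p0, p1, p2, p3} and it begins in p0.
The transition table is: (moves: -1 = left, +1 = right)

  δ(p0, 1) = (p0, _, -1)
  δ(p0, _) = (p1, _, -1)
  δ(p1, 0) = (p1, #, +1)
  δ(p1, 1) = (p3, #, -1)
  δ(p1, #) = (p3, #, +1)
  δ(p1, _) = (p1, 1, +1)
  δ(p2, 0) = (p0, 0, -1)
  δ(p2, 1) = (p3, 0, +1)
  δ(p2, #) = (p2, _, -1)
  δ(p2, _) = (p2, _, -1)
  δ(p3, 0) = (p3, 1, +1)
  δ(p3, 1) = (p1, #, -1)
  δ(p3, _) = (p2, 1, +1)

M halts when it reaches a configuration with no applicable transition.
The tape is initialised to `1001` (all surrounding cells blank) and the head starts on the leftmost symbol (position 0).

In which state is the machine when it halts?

p3

p0 | __[1]001   read 1 → write _, move -1, go to p0
p0 | _[_]_001   read _ → write _, move -1, go to p1
p1 | [_]__001   read _ → write 1, move +1, go to p1
p1 | 1[_]_001   read _ → write 1, move +1, go to p1
p1 | 11[_]001   read _ → write 1, move +1, go to p1
p1 | 111[0]01   read 0 → write #, move +1, go to p1
p1 | 111#[0]1   read 0 → write #, move +1, go to p1
p1 | 111##[1]   read 1 → write #, move -1, go to p3
p3 | 111#[#]#
No transition is defined for (p3, #); M halts in state p3.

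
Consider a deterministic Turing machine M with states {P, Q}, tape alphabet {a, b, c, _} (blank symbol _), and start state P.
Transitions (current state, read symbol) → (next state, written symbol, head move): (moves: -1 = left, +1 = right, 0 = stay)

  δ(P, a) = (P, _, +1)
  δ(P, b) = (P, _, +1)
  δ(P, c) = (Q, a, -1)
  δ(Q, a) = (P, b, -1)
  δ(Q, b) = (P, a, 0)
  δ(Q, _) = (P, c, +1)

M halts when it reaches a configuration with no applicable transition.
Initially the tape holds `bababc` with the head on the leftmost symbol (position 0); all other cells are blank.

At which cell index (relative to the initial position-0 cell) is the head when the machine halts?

state=P head=0 tape=[b]ababc_   (P,b)→(P,_,+1)
state=P head=1 tape=_[a]babc_   (P,a)→(P,_,+1)
state=P head=2 tape=__[b]abc_   (P,b)→(P,_,+1)
state=P head=3 tape=___[a]bc_   (P,a)→(P,_,+1)
state=P head=4 tape=____[b]c_   (P,b)→(P,_,+1)
state=P head=5 tape=_____[c]_   (P,c)→(Q,a,-1)
state=Q head=4 tape=____[_]a_   (Q,_)→(P,c,+1)
state=P head=5 tape=____c[a]_   (P,a)→(P,_,+1)
state=P head=6 tape=____c_[_]
At halt the head is at cell 6.

6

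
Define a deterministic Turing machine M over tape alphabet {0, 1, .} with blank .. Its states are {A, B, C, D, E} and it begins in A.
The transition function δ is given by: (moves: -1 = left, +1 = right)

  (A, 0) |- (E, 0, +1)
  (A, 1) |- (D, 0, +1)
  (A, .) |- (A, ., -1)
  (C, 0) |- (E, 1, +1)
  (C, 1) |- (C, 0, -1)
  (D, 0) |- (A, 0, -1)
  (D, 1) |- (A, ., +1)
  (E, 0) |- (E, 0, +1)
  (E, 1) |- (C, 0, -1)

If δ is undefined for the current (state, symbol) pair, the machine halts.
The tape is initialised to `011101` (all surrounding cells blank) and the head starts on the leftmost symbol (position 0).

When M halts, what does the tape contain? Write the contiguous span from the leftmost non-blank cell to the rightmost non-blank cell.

111010

A | [0]11101.   read 0 → write 0, move +1, go to E
E | 0[1]1101.   read 1 → write 0, move -1, go to C
C | [0]01101.   read 0 → write 1, move +1, go to E
E | 1[0]1101.   read 0 → write 0, move +1, go to E
E | 10[1]101.   read 1 → write 0, move -1, go to C
C | 1[0]0101.   read 0 → write 1, move +1, go to E
E | 11[0]101.   read 0 → write 0, move +1, go to E
E | 110[1]01.   read 1 → write 0, move -1, go to C
C | 11[0]001.   read 0 → write 1, move +1, go to E
E | 111[0]01.   read 0 → write 0, move +1, go to E
E | 1110[0]1.   read 0 → write 0, move +1, go to E
E | 11100[1].   read 1 → write 0, move -1, go to C
C | 1110[0]0.   read 0 → write 1, move +1, go to E
E | 11101[0].   read 0 → write 0, move +1, go to E
E | 111010[.]
The non-blank tape span at halt is 111010.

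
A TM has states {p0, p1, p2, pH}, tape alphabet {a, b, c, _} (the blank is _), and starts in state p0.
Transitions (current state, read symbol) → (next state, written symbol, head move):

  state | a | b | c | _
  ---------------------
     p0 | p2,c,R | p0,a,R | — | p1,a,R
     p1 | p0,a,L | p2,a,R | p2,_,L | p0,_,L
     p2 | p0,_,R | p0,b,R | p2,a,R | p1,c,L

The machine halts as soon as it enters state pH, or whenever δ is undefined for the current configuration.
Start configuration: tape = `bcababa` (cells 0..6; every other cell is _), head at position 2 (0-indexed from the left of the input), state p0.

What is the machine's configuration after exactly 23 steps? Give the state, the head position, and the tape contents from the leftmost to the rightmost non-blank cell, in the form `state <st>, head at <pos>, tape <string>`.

state p0, head at 7, tape bccbcc_cc

state=p0 head=2 tape=bc[a]baba__   (p0,a)→(p2,c,R)
state=p2 head=3 tape=bcc[b]aba__   (p2,b)→(p0,b,R)
state=p0 head=4 tape=bccb[a]ba__   (p0,a)→(p2,c,R)
state=p2 head=5 tape=bccbc[b]a__   (p2,b)→(p0,b,R)
state=p0 head=6 tape=bccbcb[a]__   (p0,a)→(p2,c,R)
state=p2 head=7 tape=bccbcbc[_]_   (p2,_)→(p1,c,L)
state=p1 head=6 tape=bccbcb[c]c_   (p1,c)→(p2,_,L)
state=p2 head=5 tape=bccbc[b]_c_   (p2,b)→(p0,b,R)
state=p0 head=6 tape=bccbcb[_]c_   (p0,_)→(p1,a,R)
state=p1 head=7 tape=bccbcba[c]_   (p1,c)→(p2,_,L)
state=p2 head=6 tape=bccbcb[a]__   (p2,a)→(p0,_,R)
state=p0 head=7 tape=bccbcb_[_]_   (p0,_)→(p1,a,R)
state=p1 head=8 tape=bccbcb_a[_]   (p1,_)→(p0,_,L)
state=p0 head=7 tape=bccbcb_[a]_   (p0,a)→(p2,c,R)
state=p2 head=8 tape=bccbcb_c[_]   (p2,_)→(p1,c,L)
state=p1 head=7 tape=bccbcb_[c]c   (p1,c)→(p2,_,L)
state=p2 head=6 tape=bccbcb[_]_c   (p2,_)→(p1,c,L)
state=p1 head=5 tape=bccbc[b]c_c   (p1,b)→(p2,a,R)
state=p2 head=6 tape=bccbca[c]_c   (p2,c)→(p2,a,R)
state=p2 head=7 tape=bccbcaa[_]c   (p2,_)→(p1,c,L)
state=p1 head=6 tape=bccbca[a]cc   (p1,a)→(p0,a,L)
state=p0 head=5 tape=bccbc[a]acc   (p0,a)→(p2,c,R)
state=p2 head=6 tape=bccbcc[a]cc   (p2,a)→(p0,_,R)
state=p0 head=7 tape=bccbcc_[c]c
After 23 steps: state p0, head at 7, tape bccbcc_cc.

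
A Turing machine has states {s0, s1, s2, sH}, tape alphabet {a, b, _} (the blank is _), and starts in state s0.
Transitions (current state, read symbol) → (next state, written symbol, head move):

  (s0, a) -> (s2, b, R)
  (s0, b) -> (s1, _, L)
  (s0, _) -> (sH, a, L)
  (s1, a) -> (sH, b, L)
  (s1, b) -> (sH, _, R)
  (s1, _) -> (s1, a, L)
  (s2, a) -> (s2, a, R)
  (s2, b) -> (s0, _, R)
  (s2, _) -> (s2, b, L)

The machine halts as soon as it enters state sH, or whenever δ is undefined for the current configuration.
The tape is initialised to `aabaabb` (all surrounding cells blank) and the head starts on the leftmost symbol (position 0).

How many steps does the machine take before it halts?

s0 | [a]abaabb   read a → write b, move R, go to s2
s2 | b[a]baabb   read a → write a, move R, go to s2
s2 | ba[b]aabb   read b → write _, move R, go to s0
s0 | ba_[a]abb   read a → write b, move R, go to s2
s2 | ba_b[a]bb   read a → write a, move R, go to s2
s2 | ba_ba[b]b   read b → write _, move R, go to s0
s0 | ba_ba_[b]   read b → write _, move L, go to s1
s1 | ba_ba[_]_   read _ → write a, move L, go to s1
s1 | ba_b[a]a_   read a → write b, move L, go to sH
sH | ba_[b]ba_
M halts after 9 transitions.

9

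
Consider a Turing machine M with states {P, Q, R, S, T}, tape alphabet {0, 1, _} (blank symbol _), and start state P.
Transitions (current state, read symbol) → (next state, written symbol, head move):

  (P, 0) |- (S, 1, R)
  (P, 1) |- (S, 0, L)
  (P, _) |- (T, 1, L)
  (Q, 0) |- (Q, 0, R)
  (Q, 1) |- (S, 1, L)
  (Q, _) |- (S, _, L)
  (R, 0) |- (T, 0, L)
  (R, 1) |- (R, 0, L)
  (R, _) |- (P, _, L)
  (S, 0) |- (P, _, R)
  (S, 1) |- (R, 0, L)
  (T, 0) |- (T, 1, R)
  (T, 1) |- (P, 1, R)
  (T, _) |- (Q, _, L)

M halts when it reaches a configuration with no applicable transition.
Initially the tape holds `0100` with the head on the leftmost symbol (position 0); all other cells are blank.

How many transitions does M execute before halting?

7

state=P head=0 tape=_____[0]100   (P,0)→(S,1,R)
state=S head=1 tape=_____1[1]00   (S,1)→(R,0,L)
state=R head=0 tape=_____[1]000   (R,1)→(R,0,L)
state=R head=-1 tape=____[_]0000   (R,_)→(P,_,L)
state=P head=-2 tape=___[_]_0000   (P,_)→(T,1,L)
state=T head=-3 tape=__[_]1_0000   (T,_)→(Q,_,L)
state=Q head=-4 tape=_[_]_1_0000   (Q,_)→(S,_,L)
state=S head=-5 tape=[_]__1_0000
M halts after 7 transitions.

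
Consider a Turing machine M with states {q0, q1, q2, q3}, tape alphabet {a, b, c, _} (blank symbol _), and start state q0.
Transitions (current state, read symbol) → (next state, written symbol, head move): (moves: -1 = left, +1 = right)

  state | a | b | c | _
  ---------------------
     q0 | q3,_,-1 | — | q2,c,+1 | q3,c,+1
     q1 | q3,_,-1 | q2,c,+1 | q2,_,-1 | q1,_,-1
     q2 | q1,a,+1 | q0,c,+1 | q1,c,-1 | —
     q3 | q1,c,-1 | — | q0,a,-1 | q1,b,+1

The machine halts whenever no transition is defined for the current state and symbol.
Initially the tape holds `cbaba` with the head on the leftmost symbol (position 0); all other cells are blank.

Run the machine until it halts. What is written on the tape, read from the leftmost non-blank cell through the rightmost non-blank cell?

state=q0 head=0 tape=__[c]baba   (q0,c)→(q2,c,+1)
state=q2 head=1 tape=__c[b]aba   (q2,b)→(q0,c,+1)
state=q0 head=2 tape=__cc[a]ba   (q0,a)→(q3,_,-1)
state=q3 head=1 tape=__c[c]_ba   (q3,c)→(q0,a,-1)
state=q0 head=0 tape=__[c]a_ba   (q0,c)→(q2,c,+1)
state=q2 head=1 tape=__c[a]_ba   (q2,a)→(q1,a,+1)
state=q1 head=2 tape=__ca[_]ba   (q1,_)→(q1,_,-1)
state=q1 head=1 tape=__c[a]_ba   (q1,a)→(q3,_,-1)
state=q3 head=0 tape=__[c]__ba   (q3,c)→(q0,a,-1)
state=q0 head=-1 tape=_[_]a__ba   (q0,_)→(q3,c,+1)
state=q3 head=0 tape=_c[a]__ba   (q3,a)→(q1,c,-1)
state=q1 head=-1 tape=_[c]c__ba   (q1,c)→(q2,_,-1)
state=q2 head=-2 tape=[_]_c__ba
The non-blank tape span at halt is c__ba.

c__ba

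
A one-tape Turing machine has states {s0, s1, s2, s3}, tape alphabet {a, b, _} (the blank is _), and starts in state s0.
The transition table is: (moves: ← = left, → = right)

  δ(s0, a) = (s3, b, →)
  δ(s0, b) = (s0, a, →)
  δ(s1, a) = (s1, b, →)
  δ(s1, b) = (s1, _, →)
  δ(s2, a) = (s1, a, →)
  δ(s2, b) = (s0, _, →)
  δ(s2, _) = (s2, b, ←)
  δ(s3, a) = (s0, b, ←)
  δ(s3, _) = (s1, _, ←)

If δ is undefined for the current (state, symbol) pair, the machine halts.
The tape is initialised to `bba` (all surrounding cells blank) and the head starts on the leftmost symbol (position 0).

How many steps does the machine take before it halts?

s0 | [b]ba_   read b → write a, move →, go to s0
s0 | a[b]a_   read b → write a, move →, go to s0
s0 | aa[a]_   read a → write b, move →, go to s3
s3 | aab[_]   read _ → write _, move ←, go to s1
s1 | aa[b]_   read b → write _, move →, go to s1
s1 | aa_[_]
M halts after 5 transitions.

5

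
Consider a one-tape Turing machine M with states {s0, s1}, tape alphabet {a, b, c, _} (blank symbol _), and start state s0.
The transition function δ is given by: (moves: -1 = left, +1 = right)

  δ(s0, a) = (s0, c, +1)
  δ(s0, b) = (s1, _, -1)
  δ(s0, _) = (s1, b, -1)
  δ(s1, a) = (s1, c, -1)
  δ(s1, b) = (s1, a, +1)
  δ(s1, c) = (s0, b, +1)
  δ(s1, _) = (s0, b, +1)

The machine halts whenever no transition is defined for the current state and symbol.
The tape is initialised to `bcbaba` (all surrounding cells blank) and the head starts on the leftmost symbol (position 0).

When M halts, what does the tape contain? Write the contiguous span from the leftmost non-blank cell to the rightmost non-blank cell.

state=s0 head=0 tape=_[b]cbaba   (s0,b)→(s1,_,-1)
state=s1 head=-1 tape=[_]_cbaba   (s1,_)→(s0,b,+1)
state=s0 head=0 tape=b[_]cbaba   (s0,_)→(s1,b,-1)
state=s1 head=-1 tape=[b]bcbaba   (s1,b)→(s1,a,+1)
state=s1 head=0 tape=a[b]cbaba   (s1,b)→(s1,a,+1)
state=s1 head=1 tape=aa[c]baba   (s1,c)→(s0,b,+1)
state=s0 head=2 tape=aab[b]aba   (s0,b)→(s1,_,-1)
state=s1 head=1 tape=aa[b]_aba   (s1,b)→(s1,a,+1)
state=s1 head=2 tape=aaa[_]aba   (s1,_)→(s0,b,+1)
state=s0 head=3 tape=aaab[a]ba   (s0,a)→(s0,c,+1)
state=s0 head=4 tape=aaabc[b]a   (s0,b)→(s1,_,-1)
state=s1 head=3 tape=aaab[c]_a   (s1,c)→(s0,b,+1)
state=s0 head=4 tape=aaabb[_]a   (s0,_)→(s1,b,-1)
state=s1 head=3 tape=aaab[b]ba   (s1,b)→(s1,a,+1)
state=s1 head=4 tape=aaaba[b]a   (s1,b)→(s1,a,+1)
state=s1 head=5 tape=aaabaa[a]   (s1,a)→(s1,c,-1)
state=s1 head=4 tape=aaaba[a]c   (s1,a)→(s1,c,-1)
state=s1 head=3 tape=aaab[a]cc   (s1,a)→(s1,c,-1)
state=s1 head=2 tape=aaa[b]ccc   (s1,b)→(s1,a,+1)
state=s1 head=3 tape=aaaa[c]cc   (s1,c)→(s0,b,+1)
state=s0 head=4 tape=aaaab[c]c
The non-blank tape span at halt is aaaabcc.

aaaabcc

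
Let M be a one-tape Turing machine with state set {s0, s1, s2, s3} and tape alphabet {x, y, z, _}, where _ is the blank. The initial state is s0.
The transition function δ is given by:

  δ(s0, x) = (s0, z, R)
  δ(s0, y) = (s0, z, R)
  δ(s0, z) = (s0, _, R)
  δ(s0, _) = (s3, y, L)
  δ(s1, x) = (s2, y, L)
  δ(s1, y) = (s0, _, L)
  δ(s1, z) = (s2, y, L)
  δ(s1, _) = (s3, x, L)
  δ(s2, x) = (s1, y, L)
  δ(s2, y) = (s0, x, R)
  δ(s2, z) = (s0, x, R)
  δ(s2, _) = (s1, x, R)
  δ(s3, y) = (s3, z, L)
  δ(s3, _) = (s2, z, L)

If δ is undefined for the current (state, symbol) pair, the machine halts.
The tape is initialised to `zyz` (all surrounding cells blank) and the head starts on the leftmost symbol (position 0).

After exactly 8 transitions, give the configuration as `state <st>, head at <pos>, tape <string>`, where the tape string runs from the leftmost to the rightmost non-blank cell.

state s0, head at 4, tape x_z

s0 | [z]yz__   read z → write _, move R, go to s0
s0 | _[y]z__   read y → write z, move R, go to s0
s0 | _z[z]__   read z → write _, move R, go to s0
s0 | _z_[_]_   read _ → write y, move L, go to s3
s3 | _z[_]y_   read _ → write z, move L, go to s2
s2 | _[z]zy_   read z → write x, move R, go to s0
s0 | _x[z]y_   read z → write _, move R, go to s0
s0 | _x_[y]_   read y → write z, move R, go to s0
s0 | _x_z[_]
After 8 steps: state s0, head at 4, tape x_z.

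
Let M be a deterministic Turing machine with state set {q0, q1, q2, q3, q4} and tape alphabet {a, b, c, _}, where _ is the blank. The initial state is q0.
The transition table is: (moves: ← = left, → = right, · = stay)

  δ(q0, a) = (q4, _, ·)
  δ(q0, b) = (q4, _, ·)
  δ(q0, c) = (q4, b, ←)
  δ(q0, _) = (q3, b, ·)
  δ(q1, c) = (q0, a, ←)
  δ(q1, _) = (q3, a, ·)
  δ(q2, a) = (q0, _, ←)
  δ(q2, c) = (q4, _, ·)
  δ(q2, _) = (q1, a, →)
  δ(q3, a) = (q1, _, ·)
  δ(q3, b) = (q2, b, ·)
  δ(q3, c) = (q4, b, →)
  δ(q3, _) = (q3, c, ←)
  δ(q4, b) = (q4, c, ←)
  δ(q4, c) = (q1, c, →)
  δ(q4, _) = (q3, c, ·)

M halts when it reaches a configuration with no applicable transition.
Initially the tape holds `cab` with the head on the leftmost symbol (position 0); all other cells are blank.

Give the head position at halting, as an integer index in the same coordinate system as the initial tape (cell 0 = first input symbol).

-1

state=q0 head=0 tape=___[c]ab   (q0,c)→(q4,b,←)
state=q4 head=-1 tape=__[_]bab   (q4,_)→(q3,c,·)
state=q3 head=-1 tape=__[c]bab   (q3,c)→(q4,b,→)
state=q4 head=0 tape=__b[b]ab   (q4,b)→(q4,c,←)
state=q4 head=-1 tape=__[b]cab   (q4,b)→(q4,c,←)
state=q4 head=-2 tape=_[_]ccab   (q4,_)→(q3,c,·)
state=q3 head=-2 tape=_[c]ccab   (q3,c)→(q4,b,→)
state=q4 head=-1 tape=_b[c]cab   (q4,c)→(q1,c,→)
state=q1 head=0 tape=_bc[c]ab   (q1,c)→(q0,a,←)
state=q0 head=-1 tape=_b[c]aab   (q0,c)→(q4,b,←)
state=q4 head=-2 tape=_[b]baab   (q4,b)→(q4,c,←)
state=q4 head=-3 tape=[_]cbaab   (q4,_)→(q3,c,·)
state=q3 head=-3 tape=[c]cbaab   (q3,c)→(q4,b,→)
state=q4 head=-2 tape=b[c]baab   (q4,c)→(q1,c,→)
state=q1 head=-1 tape=bc[b]aab
At halt the head is at cell -1.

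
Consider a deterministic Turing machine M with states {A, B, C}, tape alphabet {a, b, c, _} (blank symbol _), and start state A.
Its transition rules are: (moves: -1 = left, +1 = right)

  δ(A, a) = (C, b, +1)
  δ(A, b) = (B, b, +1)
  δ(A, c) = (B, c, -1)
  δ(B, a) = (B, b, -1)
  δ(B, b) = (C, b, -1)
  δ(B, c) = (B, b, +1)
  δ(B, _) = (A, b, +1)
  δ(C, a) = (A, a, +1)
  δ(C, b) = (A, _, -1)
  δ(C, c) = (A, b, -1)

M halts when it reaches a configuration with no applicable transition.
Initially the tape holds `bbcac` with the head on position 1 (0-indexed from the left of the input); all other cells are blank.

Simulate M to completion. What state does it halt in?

A | b[b]cac__   read b → write b, move +1, go to B
B | bb[c]ac__   read c → write b, move +1, go to B
B | bbb[a]c__   read a → write b, move -1, go to B
B | bb[b]bc__   read b → write b, move -1, go to C
C | b[b]bbc__   read b → write _, move -1, go to A
A | [b]_bbc__   read b → write b, move +1, go to B
B | b[_]bbc__   read _ → write b, move +1, go to A
A | bb[b]bc__   read b → write b, move +1, go to B
B | bbb[b]c__   read b → write b, move -1, go to C
C | bb[b]bc__   read b → write _, move -1, go to A
A | b[b]_bc__   read b → write b, move +1, go to B
B | bb[_]bc__   read _ → write b, move +1, go to A
A | bbb[b]c__   read b → write b, move +1, go to B
B | bbbb[c]__   read c → write b, move +1, go to B
B | bbbbb[_]_   read _ → write b, move +1, go to A
A | bbbbbb[_]
No transition is defined for (A, _); M halts in state A.

A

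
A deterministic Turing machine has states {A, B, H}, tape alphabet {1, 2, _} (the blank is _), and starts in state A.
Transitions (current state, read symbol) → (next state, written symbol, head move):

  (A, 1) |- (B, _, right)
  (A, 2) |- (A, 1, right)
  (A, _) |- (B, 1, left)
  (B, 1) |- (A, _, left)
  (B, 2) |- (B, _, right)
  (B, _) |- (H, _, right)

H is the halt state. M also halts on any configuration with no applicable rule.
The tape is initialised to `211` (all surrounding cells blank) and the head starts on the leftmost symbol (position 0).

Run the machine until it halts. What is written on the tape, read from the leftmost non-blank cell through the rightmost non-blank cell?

1_1

state=A head=0 tape=__[2]11   (A,2)→(A,1,right)
state=A head=1 tape=__1[1]1   (A,1)→(B,_,right)
state=B head=2 tape=__1_[1]   (B,1)→(A,_,left)
state=A head=1 tape=__1[_]_   (A,_)→(B,1,left)
state=B head=0 tape=__[1]1_   (B,1)→(A,_,left)
state=A head=-1 tape=_[_]_1_   (A,_)→(B,1,left)
state=B head=-2 tape=[_]1_1_   (B,_)→(H,_,right)
state=H head=-1 tape=_[1]_1_
The non-blank tape span at halt is 1_1.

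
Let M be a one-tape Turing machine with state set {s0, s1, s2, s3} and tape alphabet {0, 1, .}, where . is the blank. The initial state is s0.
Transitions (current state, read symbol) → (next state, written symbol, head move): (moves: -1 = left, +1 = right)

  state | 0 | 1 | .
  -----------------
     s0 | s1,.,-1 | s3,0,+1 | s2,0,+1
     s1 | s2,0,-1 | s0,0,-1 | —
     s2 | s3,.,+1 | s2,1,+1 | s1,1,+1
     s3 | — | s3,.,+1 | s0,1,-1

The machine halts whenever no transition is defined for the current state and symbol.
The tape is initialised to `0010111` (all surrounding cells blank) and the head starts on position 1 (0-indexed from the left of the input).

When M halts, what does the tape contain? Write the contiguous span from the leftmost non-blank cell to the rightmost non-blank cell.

s0 | .0[0]10111...   read 0 → write ., move -1, go to s1
s1 | .[0].10111...   read 0 → write 0, move -1, go to s2
s2 | [.]0.10111...   read . → write 1, move +1, go to s1
s1 | 1[0].10111...   read 0 → write 0, move -1, go to s2
s2 | [1]0.10111...   read 1 → write 1, move +1, go to s2
s2 | 1[0].10111...   read 0 → write ., move +1, go to s3
s3 | 1.[.]10111...   read . → write 1, move -1, go to s0
s0 | 1[.]110111...   read . → write 0, move +1, go to s2
s2 | 10[1]10111...   read 1 → write 1, move +1, go to s2
s2 | 101[1]0111...   read 1 → write 1, move +1, go to s2
s2 | 1011[0]111...   read 0 → write ., move +1, go to s3
s3 | 1011.[1]11...   read 1 → write ., move +1, go to s3
s3 | 1011..[1]1...   read 1 → write ., move +1, go to s3
s3 | 1011...[1]...   read 1 → write ., move +1, go to s3
s3 | 1011....[.]..   read . → write 1, move -1, go to s0
s0 | 1011...[.]1..   read . → write 0, move +1, go to s2
s2 | 1011...0[1]..   read 1 → write 1, move +1, go to s2
s2 | 1011...01[.].   read . → write 1, move +1, go to s1
s1 | 1011...011[.]
The non-blank tape span at halt is 1011...011.

1011...011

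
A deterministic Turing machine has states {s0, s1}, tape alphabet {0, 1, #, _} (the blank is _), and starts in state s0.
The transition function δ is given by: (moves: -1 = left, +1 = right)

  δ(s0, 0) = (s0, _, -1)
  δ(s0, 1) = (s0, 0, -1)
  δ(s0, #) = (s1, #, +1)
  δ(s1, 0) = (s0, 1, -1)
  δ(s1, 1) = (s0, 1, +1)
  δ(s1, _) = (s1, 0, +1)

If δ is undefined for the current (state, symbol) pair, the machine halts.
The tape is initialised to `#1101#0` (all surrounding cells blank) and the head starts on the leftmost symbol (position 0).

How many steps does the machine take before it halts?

state=s0 head=0 tape=[#]1101#0   (s0,#)→(s1,#,+1)
state=s1 head=1 tape=#[1]101#0   (s1,1)→(s0,1,+1)
state=s0 head=2 tape=#1[1]01#0   (s0,1)→(s0,0,-1)
state=s0 head=1 tape=#[1]001#0   (s0,1)→(s0,0,-1)
state=s0 head=0 tape=[#]0001#0   (s0,#)→(s1,#,+1)
state=s1 head=1 tape=#[0]001#0   (s1,0)→(s0,1,-1)
state=s0 head=0 tape=[#]1001#0   (s0,#)→(s1,#,+1)
state=s1 head=1 tape=#[1]001#0   (s1,1)→(s0,1,+1)
state=s0 head=2 tape=#1[0]01#0   (s0,0)→(s0,_,-1)
state=s0 head=1 tape=#[1]_01#0   (s0,1)→(s0,0,-1)
state=s0 head=0 tape=[#]0_01#0   (s0,#)→(s1,#,+1)
state=s1 head=1 tape=#[0]_01#0   (s1,0)→(s0,1,-1)
state=s0 head=0 tape=[#]1_01#0   (s0,#)→(s1,#,+1)
state=s1 head=1 tape=#[1]_01#0   (s1,1)→(s0,1,+1)
state=s0 head=2 tape=#1[_]01#0
M halts after 14 transitions.

14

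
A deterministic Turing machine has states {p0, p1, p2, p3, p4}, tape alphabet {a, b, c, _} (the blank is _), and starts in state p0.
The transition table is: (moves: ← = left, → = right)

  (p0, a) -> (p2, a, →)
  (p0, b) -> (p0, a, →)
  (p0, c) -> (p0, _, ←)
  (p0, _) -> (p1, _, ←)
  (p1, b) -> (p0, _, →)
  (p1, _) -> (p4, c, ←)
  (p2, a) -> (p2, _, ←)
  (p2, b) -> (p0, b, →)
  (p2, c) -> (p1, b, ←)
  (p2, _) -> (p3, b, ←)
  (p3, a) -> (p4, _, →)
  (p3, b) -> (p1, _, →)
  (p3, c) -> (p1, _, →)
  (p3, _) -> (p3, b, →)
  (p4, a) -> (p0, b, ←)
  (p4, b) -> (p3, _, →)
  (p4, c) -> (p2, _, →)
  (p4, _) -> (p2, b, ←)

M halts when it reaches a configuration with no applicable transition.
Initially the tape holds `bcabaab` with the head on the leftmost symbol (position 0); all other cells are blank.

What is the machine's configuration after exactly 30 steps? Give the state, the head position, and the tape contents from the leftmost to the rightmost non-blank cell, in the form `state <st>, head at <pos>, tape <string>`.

state=p0 head=0 tape=_[b]cabaab   (p0,b)→(p0,a,→)
state=p0 head=1 tape=_a[c]abaab   (p0,c)→(p0,_,←)
state=p0 head=0 tape=_[a]_abaab   (p0,a)→(p2,a,→)
state=p2 head=1 tape=_a[_]abaab   (p2,_)→(p3,b,←)
state=p3 head=0 tape=_[a]babaab   (p3,a)→(p4,_,→)
state=p4 head=1 tape=__[b]abaab   (p4,b)→(p3,_,→)
state=p3 head=2 tape=___[a]baab   (p3,a)→(p4,_,→)
state=p4 head=3 tape=____[b]aab   (p4,b)→(p3,_,→)
state=p3 head=4 tape=_____[a]ab   (p3,a)→(p4,_,→)
state=p4 head=5 tape=______[a]b   (p4,a)→(p0,b,←)
state=p0 head=4 tape=_____[_]bb   (p0,_)→(p1,_,←)
state=p1 head=3 tape=____[_]_bb   (p1,_)→(p4,c,←)
state=p4 head=2 tape=___[_]c_bb   (p4,_)→(p2,b,←)
state=p2 head=1 tape=__[_]bc_bb   (p2,_)→(p3,b,←)
state=p3 head=0 tape=_[_]bbc_bb   (p3,_)→(p3,b,→)
state=p3 head=1 tape=_b[b]bc_bb   (p3,b)→(p1,_,→)
state=p1 head=2 tape=_b_[b]c_bb   (p1,b)→(p0,_,→)
state=p0 head=3 tape=_b__[c]_bb   (p0,c)→(p0,_,←)
state=p0 head=2 tape=_b_[_]__bb   (p0,_)→(p1,_,←)
state=p1 head=1 tape=_b[_]___bb   (p1,_)→(p4,c,←)
state=p4 head=0 tape=_[b]c___bb   (p4,b)→(p3,_,→)
state=p3 head=1 tape=__[c]___bb   (p3,c)→(p1,_,→)
state=p1 head=2 tape=___[_]__bb   (p1,_)→(p4,c,←)
state=p4 head=1 tape=__[_]c__bb   (p4,_)→(p2,b,←)
state=p2 head=0 tape=_[_]bc__bb   (p2,_)→(p3,b,←)
state=p3 head=-1 tape=[_]bbc__bb   (p3,_)→(p3,b,→)
state=p3 head=0 tape=b[b]bc__bb   (p3,b)→(p1,_,→)
state=p1 head=1 tape=b_[b]c__bb   (p1,b)→(p0,_,→)
state=p0 head=2 tape=b__[c]__bb   (p0,c)→(p0,_,←)
state=p0 head=1 tape=b_[_]___bb   (p0,_)→(p1,_,←)
state=p1 head=0 tape=b[_]____bb
After 30 steps: state p1, head at 0, tape b_____bb.

state p1, head at 0, tape b_____bb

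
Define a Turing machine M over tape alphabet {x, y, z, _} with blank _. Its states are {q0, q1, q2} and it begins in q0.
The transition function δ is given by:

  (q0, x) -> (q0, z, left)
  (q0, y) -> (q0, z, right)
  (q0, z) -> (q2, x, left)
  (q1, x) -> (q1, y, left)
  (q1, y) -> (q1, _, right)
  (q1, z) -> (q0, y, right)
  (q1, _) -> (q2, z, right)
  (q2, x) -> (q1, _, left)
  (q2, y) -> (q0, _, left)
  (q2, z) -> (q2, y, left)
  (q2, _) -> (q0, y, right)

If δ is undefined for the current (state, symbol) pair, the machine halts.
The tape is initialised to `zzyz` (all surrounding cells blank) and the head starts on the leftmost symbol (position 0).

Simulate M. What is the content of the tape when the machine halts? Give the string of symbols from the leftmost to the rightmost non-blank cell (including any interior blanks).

state=q0 head=0 tape=___[z]zyz   (q0,z)→(q2,x,left)
state=q2 head=-1 tape=__[_]xzyz   (q2,_)→(q0,y,right)
state=q0 head=0 tape=__y[x]zyz   (q0,x)→(q0,z,left)
state=q0 head=-1 tape=__[y]zzyz   (q0,y)→(q0,z,right)
state=q0 head=0 tape=__z[z]zyz   (q0,z)→(q2,x,left)
state=q2 head=-1 tape=__[z]xzyz   (q2,z)→(q2,y,left)
state=q2 head=-2 tape=_[_]yxzyz   (q2,_)→(q0,y,right)
state=q0 head=-1 tape=_y[y]xzyz   (q0,y)→(q0,z,right)
state=q0 head=0 tape=_yz[x]zyz   (q0,x)→(q0,z,left)
state=q0 head=-1 tape=_y[z]zzyz   (q0,z)→(q2,x,left)
state=q2 head=-2 tape=_[y]xzzyz   (q2,y)→(q0,_,left)
state=q0 head=-3 tape=[_]_xzzyz
The non-blank tape span at halt is xzzyz.

xzzyz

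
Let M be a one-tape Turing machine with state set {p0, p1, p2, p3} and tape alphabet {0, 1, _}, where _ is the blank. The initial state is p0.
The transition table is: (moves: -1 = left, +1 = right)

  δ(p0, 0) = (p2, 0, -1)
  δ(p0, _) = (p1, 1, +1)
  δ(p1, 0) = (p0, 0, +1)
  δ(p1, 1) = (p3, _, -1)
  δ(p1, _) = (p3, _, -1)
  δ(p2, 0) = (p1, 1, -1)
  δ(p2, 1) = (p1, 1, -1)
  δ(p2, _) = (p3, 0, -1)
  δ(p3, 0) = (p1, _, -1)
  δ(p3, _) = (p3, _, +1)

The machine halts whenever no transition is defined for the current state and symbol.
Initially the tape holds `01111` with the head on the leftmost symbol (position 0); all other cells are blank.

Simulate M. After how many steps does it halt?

state=p0 head=0 tape=___[0]1111   (p0,0)→(p2,0,-1)
state=p2 head=-1 tape=__[_]01111   (p2,_)→(p3,0,-1)
state=p3 head=-2 tape=_[_]001111   (p3,_)→(p3,_,+1)
state=p3 head=-1 tape=__[0]01111   (p3,0)→(p1,_,-1)
state=p1 head=-2 tape=_[_]_01111   (p1,_)→(p3,_,-1)
state=p3 head=-3 tape=[_]__01111   (p3,_)→(p3,_,+1)
state=p3 head=-2 tape=_[_]_01111   (p3,_)→(p3,_,+1)
state=p3 head=-1 tape=__[_]01111   (p3,_)→(p3,_,+1)
state=p3 head=0 tape=___[0]1111   (p3,0)→(p1,_,-1)
state=p1 head=-1 tape=__[_]_1111   (p1,_)→(p3,_,-1)
state=p3 head=-2 tape=_[_]__1111   (p3,_)→(p3,_,+1)
state=p3 head=-1 tape=__[_]_1111   (p3,_)→(p3,_,+1)
state=p3 head=0 tape=___[_]1111   (p3,_)→(p3,_,+1)
state=p3 head=1 tape=____[1]111
M halts after 13 transitions.

13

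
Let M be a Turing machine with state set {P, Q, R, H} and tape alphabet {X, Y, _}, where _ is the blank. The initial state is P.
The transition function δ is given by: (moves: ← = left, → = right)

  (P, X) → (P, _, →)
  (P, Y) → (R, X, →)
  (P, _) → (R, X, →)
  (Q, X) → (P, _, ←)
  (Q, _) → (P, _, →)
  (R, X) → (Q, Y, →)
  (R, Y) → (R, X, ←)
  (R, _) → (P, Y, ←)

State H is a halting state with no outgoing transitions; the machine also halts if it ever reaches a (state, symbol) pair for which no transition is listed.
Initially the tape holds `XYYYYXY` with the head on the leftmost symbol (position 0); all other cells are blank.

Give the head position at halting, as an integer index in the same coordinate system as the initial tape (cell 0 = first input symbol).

6

state=P head=0 tape=[X]YYYYXY   (P,X)→(P,_,→)
state=P head=1 tape=_[Y]YYYXY   (P,Y)→(R,X,→)
state=R head=2 tape=_X[Y]YYXY   (R,Y)→(R,X,←)
state=R head=1 tape=_[X]XYYXY   (R,X)→(Q,Y,→)
state=Q head=2 tape=_Y[X]YYXY   (Q,X)→(P,_,←)
state=P head=1 tape=_[Y]_YYXY   (P,Y)→(R,X,→)
state=R head=2 tape=_X[_]YYXY   (R,_)→(P,Y,←)
state=P head=1 tape=_[X]YYYXY   (P,X)→(P,_,→)
state=P head=2 tape=__[Y]YYXY   (P,Y)→(R,X,→)
state=R head=3 tape=__X[Y]YXY   (R,Y)→(R,X,←)
state=R head=2 tape=__[X]XYXY   (R,X)→(Q,Y,→)
state=Q head=3 tape=__Y[X]YXY   (Q,X)→(P,_,←)
state=P head=2 tape=__[Y]_YXY   (P,Y)→(R,X,→)
state=R head=3 tape=__X[_]YXY   (R,_)→(P,Y,←)
state=P head=2 tape=__[X]YYXY   (P,X)→(P,_,→)
state=P head=3 tape=___[Y]YXY   (P,Y)→(R,X,→)
state=R head=4 tape=___X[Y]XY   (R,Y)→(R,X,←)
state=R head=3 tape=___[X]XXY   (R,X)→(Q,Y,→)
state=Q head=4 tape=___Y[X]XY   (Q,X)→(P,_,←)
state=P head=3 tape=___[Y]_XY   (P,Y)→(R,X,→)
state=R head=4 tape=___X[_]XY   (R,_)→(P,Y,←)
state=P head=3 tape=___[X]YXY   (P,X)→(P,_,→)
state=P head=4 tape=____[Y]XY   (P,Y)→(R,X,→)
state=R head=5 tape=____X[X]Y   (R,X)→(Q,Y,→)
state=Q head=6 tape=____XY[Y]
At halt the head is at cell 6.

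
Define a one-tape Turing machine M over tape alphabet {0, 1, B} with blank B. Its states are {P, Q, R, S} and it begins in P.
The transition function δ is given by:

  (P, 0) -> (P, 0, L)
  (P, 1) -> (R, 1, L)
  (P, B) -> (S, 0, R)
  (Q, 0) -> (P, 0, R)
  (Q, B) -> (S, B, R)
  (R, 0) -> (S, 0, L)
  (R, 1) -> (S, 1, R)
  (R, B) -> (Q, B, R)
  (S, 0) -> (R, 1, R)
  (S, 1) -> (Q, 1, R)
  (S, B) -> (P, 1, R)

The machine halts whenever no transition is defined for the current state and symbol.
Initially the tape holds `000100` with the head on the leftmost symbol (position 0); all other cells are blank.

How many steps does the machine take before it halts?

P | BBB[0]00100   read 0 → write 0, move L, go to P
P | BB[B]000100   read B → write 0, move R, go to S
S | BB0[0]00100   read 0 → write 1, move R, go to R
R | BB01[0]0100   read 0 → write 0, move L, go to S
S | BB0[1]00100   read 1 → write 1, move R, go to Q
Q | BB01[0]0100   read 0 → write 0, move R, go to P
P | BB010[0]100   read 0 → write 0, move L, go to P
P | BB01[0]0100   read 0 → write 0, move L, go to P
P | BB0[1]00100   read 1 → write 1, move L, go to R
R | BB[0]100100   read 0 → write 0, move L, go to S
S | B[B]0100100   read B → write 1, move R, go to P
P | B1[0]100100   read 0 → write 0, move L, go to P
P | B[1]0100100   read 1 → write 1, move L, go to R
R | [B]10100100   read B → write B, move R, go to Q
Q | B[1]0100100
M halts after 14 transitions.

14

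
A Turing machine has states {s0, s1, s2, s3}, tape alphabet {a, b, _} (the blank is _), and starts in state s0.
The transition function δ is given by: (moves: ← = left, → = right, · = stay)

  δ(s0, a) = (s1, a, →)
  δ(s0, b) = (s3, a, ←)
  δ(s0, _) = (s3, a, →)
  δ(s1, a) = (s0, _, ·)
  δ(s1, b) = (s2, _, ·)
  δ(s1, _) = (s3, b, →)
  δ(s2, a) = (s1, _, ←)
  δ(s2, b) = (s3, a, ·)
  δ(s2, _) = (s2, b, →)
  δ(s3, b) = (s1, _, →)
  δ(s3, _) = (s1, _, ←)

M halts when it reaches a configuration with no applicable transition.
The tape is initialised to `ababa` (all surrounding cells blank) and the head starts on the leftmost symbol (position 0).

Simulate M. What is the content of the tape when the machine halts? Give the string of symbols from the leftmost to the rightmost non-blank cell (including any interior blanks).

abbaa

s0 | [a]baba   read a → write a, move →, go to s1
s1 | a[b]aba   read b → write _, move ·, go to s2
s2 | a[_]aba   read _ → write b, move →, go to s2
s2 | ab[a]ba   read a → write _, move ←, go to s1
s1 | a[b]_ba   read b → write _, move ·, go to s2
s2 | a[_]_ba   read _ → write b, move →, go to s2
s2 | ab[_]ba   read _ → write b, move →, go to s2
s2 | abb[b]a   read b → write a, move ·, go to s3
s3 | abb[a]a
The non-blank tape span at halt is abbaa.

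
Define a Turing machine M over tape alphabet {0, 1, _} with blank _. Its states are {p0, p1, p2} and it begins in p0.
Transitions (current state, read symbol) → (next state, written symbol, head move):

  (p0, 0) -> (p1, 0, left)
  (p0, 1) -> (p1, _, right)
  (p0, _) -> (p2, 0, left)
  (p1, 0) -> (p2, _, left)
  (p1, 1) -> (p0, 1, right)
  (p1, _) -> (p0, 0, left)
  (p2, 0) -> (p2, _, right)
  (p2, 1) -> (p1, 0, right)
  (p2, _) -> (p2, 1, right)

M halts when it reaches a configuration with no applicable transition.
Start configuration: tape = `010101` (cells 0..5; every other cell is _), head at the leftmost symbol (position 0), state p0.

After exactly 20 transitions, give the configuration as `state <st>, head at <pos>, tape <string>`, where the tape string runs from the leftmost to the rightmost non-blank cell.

state=p0 head=0 tape=___[0]10101_   (p0,0)→(p1,0,left)
state=p1 head=-1 tape=__[_]010101_   (p1,_)→(p0,0,left)
state=p0 head=-2 tape=_[_]0010101_   (p0,_)→(p2,0,left)
state=p2 head=-3 tape=[_]00010101_   (p2,_)→(p2,1,right)
state=p2 head=-2 tape=1[0]0010101_   (p2,0)→(p2,_,right)
state=p2 head=-1 tape=1_[0]010101_   (p2,0)→(p2,_,right)
state=p2 head=0 tape=1__[0]10101_   (p2,0)→(p2,_,right)
state=p2 head=1 tape=1___[1]0101_   (p2,1)→(p1,0,right)
state=p1 head=2 tape=1___0[0]101_   (p1,0)→(p2,_,left)
state=p2 head=1 tape=1___[0]_101_   (p2,0)→(p2,_,right)
state=p2 head=2 tape=1____[_]101_   (p2,_)→(p2,1,right)
state=p2 head=3 tape=1____1[1]01_   (p2,1)→(p1,0,right)
state=p1 head=4 tape=1____10[0]1_   (p1,0)→(p2,_,left)
state=p2 head=3 tape=1____1[0]_1_   (p2,0)→(p2,_,right)
state=p2 head=4 tape=1____1_[_]1_   (p2,_)→(p2,1,right)
state=p2 head=5 tape=1____1_1[1]_   (p2,1)→(p1,0,right)
state=p1 head=6 tape=1____1_10[_]   (p1,_)→(p0,0,left)
state=p0 head=5 tape=1____1_1[0]0   (p0,0)→(p1,0,left)
state=p1 head=4 tape=1____1_[1]00   (p1,1)→(p0,1,right)
state=p0 head=5 tape=1____1_1[0]0   (p0,0)→(p1,0,left)
state=p1 head=4 tape=1____1_[1]00
After 20 steps: state p1, head at 4, tape 1____1_100.

state p1, head at 4, tape 1____1_100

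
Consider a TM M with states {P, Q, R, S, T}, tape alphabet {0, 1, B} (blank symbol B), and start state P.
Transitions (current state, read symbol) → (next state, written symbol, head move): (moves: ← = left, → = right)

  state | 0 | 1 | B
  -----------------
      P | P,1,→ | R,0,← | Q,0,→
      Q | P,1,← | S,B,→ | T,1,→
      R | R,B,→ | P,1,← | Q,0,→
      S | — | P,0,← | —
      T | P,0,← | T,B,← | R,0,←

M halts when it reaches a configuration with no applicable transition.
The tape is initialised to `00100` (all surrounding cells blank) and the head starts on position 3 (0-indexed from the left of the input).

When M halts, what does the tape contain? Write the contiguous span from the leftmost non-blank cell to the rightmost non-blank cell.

0B0B0100

state=P head=3 tape=001[0]0BBB   (P,0)→(P,1,→)
state=P head=4 tape=0011[0]BBB   (P,0)→(P,1,→)
state=P head=5 tape=00111[B]BB   (P,B)→(Q,0,→)
state=Q head=6 tape=001110[B]B   (Q,B)→(T,1,→)
state=T head=7 tape=0011101[B]   (T,B)→(R,0,←)
state=R head=6 tape=001110[1]0   (R,1)→(P,1,←)
state=P head=5 tape=00111[0]10   (P,0)→(P,1,→)
state=P head=6 tape=001111[1]0   (P,1)→(R,0,←)
state=R head=5 tape=00111[1]00   (R,1)→(P,1,←)
state=P head=4 tape=0011[1]100   (P,1)→(R,0,←)
state=R head=3 tape=001[1]0100   (R,1)→(P,1,←)
state=P head=2 tape=00[1]10100   (P,1)→(R,0,←)
state=R head=1 tape=0[0]010100   (R,0)→(R,B,→)
state=R head=2 tape=0B[0]10100   (R,0)→(R,B,→)
state=R head=3 tape=0BB[1]0100   (R,1)→(P,1,←)
state=P head=2 tape=0B[B]10100   (P,B)→(Q,0,→)
state=Q head=3 tape=0B0[1]0100   (Q,1)→(S,B,→)
state=S head=4 tape=0B0B[0]100
The non-blank tape span at halt is 0B0B0100.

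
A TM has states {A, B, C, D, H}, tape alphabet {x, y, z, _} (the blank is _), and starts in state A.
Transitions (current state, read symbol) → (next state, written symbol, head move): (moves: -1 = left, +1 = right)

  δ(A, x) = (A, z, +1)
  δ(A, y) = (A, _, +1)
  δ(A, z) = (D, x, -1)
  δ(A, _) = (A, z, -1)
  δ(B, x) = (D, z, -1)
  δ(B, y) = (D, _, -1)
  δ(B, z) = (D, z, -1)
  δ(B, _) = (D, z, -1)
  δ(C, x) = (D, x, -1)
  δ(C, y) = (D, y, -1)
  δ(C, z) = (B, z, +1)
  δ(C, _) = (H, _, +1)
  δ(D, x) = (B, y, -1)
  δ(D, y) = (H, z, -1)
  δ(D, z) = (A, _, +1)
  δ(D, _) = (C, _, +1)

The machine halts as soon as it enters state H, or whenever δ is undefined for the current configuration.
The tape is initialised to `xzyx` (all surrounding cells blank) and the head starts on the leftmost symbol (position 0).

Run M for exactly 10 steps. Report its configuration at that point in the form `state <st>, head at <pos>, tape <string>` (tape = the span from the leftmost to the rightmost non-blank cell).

A | [x]zyx_   read x → write z, move +1, go to A
A | z[z]yx_   read z → write x, move -1, go to D
D | [z]xyx_   read z → write _, move +1, go to A
A | _[x]yx_   read x → write z, move +1, go to A
A | _z[y]x_   read y → write _, move +1, go to A
A | _z_[x]_   read x → write z, move +1, go to A
A | _z_z[_]   read _ → write z, move -1, go to A
A | _z_[z]z   read z → write x, move -1, go to D
D | _z[_]xz   read _ → write _, move +1, go to C
C | _z_[x]z   read x → write x, move -1, go to D
D | _z[_]xz
After 10 steps: state D, head at 2, tape z_xz.

state D, head at 2, tape z_xz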